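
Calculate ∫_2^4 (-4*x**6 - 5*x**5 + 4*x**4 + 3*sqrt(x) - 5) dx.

-414734/35 - 4*sqrt(2)

By the power rule, an antiderivative is F(x) = -4*x**7/7 - 5*x**6/6 + 4*x**5/5 + 2*x**(3/2) - 5*x.
Then F(4) - F(2) = (-1255844/105) - (-11642/105 + 4*sqrt(2)) = -414734/35 - 4*sqrt(2).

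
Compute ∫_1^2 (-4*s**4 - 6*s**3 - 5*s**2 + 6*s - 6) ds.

By the power rule, an antiderivative is F(s) = -4*s**5/5 - 3*s**4/2 - 5*s**3/3 + 3*s**2 - 6*s.
Then F(2) - F(1) = (-944/15) - (-209/30) = -1679/30.

-1679/30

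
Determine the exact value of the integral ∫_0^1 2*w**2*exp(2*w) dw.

Integrate by parts twice (u = w^2, dv = 2*exp(2*w) dw).
An antiderivative is F(w) = (2*w**2 - 2*w + 1)*exp(2*w)/2.
Then F(1) - F(0) = (exp(2)/2) - (1/2) = -1/2 + exp(2)/2.

-1/2 + exp(2)/2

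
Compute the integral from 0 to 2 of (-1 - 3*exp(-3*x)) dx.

-3 + exp(-6)

An antiderivative is F(x) = -x + exp(-3*x).
Then F(2) - F(0) = (-2 + exp(-6)) - (1) = -3 + exp(-6).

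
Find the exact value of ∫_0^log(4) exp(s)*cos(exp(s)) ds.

-sin(1) + sin(4)

Let u = exp(s), so du = exp(s) ds. When s = 0, u = 1; when s = log(4), u = 4.
The integral becomes ∫ cos(u) du from 1 to 4, with antiderivative sin(u).
Back in s: F(s) = sin(exp(s)).
Then F(log(4)) - F(0) = (sin(4)) - (sin(1)) = -sin(1) + sin(4).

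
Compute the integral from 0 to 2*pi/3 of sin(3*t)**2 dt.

pi/3

Use the identity sin^2(3*t) = (1 - cos(6*t))/2.
An antiderivative is F(t) = t/2 - sin(6*t)/12.
Then F(2*pi/3) - F(0) = (pi/3) - (0) = pi/3.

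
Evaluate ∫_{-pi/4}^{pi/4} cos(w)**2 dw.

Use the identity cos^2(w) = (1 + cos(2*w))/2.
An antiderivative is F(w) = w/2 + sin(2*w)/4.
Then F(pi/4) - F(-pi/4) = (1/4 + pi/8) - (-pi/8 - 1/4) = 1/2 + pi/4.

1/2 + pi/4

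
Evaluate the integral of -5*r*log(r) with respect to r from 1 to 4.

Integrate by parts once (u = ln r, dv = -5*r dr).
An antiderivative is F(r) = -5*r**2*(2*log(r) - 1)/4.
Then F(4) - F(1) = (20 - 80*log(2)) - (5/4) = 75/4 - 80*log(2).

75/4 - 80*log(2)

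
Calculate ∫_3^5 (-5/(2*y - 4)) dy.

-5*log(3)/2

An antiderivative is F(y) = -5*log(2*y - 4)/2.
Then F(5) - F(3) = (-5*log(6)/2) - (-5*log(2)/2) = -5*log(3)/2.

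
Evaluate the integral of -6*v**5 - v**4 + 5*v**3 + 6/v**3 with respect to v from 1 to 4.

By the power rule, an antiderivative is F(v) = -v**6 - v**5/5 + 5*v**4/4 - 3/v**2.
Then F(4) - F(1) = (-318479/80) - (-59/20) = -318243/80.

-318243/80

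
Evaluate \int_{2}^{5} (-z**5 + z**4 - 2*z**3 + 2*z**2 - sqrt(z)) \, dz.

By the power rule, an antiderivative is F(z) = -z**6/6 + z**5/5 - z**4/2 - 2*z**(3/2)/3 + 2*z**3/3.
Then F(5) - F(2) = (-6625/3 - 10*sqrt(5)/3) - (-104/15 - 4*sqrt(2)/3) = -11007/5 - 10*sqrt(5)/3 + 4*sqrt(2)/3.

-11007/5 - 10*sqrt(5)/3 + 4*sqrt(2)/3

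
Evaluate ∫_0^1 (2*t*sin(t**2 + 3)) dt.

cos(3) - cos(4)

Let u = t**2 + 3, so du = 2*t dt. When t = 0, u = 3; when t = 1, u = 4.
The integral becomes ∫ sin(u) du from 3 to 4, with antiderivative -cos(u).
Back in t: F(t) = -cos(t**2 + 3).
Then F(1) - F(0) = (-cos(4)) - (-cos(3)) = cos(3) - cos(4).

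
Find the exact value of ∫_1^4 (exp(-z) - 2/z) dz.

-4*log(2) - exp(-4) + exp(-1)

An antiderivative is F(z) = -2*log(z) - exp(-z).
Then F(4) - F(1) = (-4*log(2) - exp(-4)) - (-exp(-1)) = -4*log(2) - exp(-4) + exp(-1).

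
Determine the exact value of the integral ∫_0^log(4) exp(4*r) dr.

255/4

Let u = exp(r), so du = exp(r) dr. When r = 0, u = 1; when r = log(4), u = 4.
The integral becomes ∫ u**3 du from 1 to 4, with antiderivative u**4/4.
Back in r: F(r) = exp(4*r)/4.
Then F(log(4)) - F(0) = (64) - (1/4) = 255/4.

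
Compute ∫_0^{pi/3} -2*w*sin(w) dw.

-sqrt(3) + pi/3

Integrate by parts once (u = w, dv = -2*sin(w) dw).
An antiderivative is F(w) = 2*w*cos(w) - 2*sin(w).
Then F(pi/3) - F(0) = (-sqrt(3) + pi/3) - (0) = -sqrt(3) + pi/3.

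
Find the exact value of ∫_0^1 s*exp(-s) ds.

1 - 2*exp(-1)

Integrate by parts once (u = s, dv = exp(-s) ds).
An antiderivative is F(s) = (-s - 1)*exp(-s).
Then F(1) - F(0) = (-2*exp(-1)) - (-1) = 1 - 2*exp(-1).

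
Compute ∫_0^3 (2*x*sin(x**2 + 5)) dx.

-cos(14) + cos(5)

Let u = x**2 + 5, so du = 2*x dx. When x = 0, u = 5; when x = 3, u = 14.
The integral becomes ∫ sin(u) du from 5 to 14, with antiderivative -cos(u).
Back in x: F(x) = -cos(x**2 + 5).
Then F(3) - F(0) = (-cos(14)) - (-cos(5)) = -cos(14) + cos(5).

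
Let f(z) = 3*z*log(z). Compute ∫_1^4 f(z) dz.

Integrate by parts once (u = ln z, dv = 3*z dz).
An antiderivative is F(z) = 3*z**2*(2*log(z) - 1)/4.
Then F(4) - F(1) = (-12 + 48*log(2)) - (-3/4) = -45/4 + 48*log(2).

-45/4 + 48*log(2)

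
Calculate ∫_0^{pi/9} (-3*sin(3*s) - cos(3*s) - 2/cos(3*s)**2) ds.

An antiderivative is F(s) = -sin(3*s)/3 + cos(3*s) - 2*tan(3*s)/3.
Then F(pi/9) - F(0) = (1/2 - 5*sqrt(3)/6) - (1) = -5*sqrt(3)/6 - 1/2.

-5*sqrt(3)/6 - 1/2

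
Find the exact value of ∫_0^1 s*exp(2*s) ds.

Integrate by parts once (u = s, dv = exp(2*s) ds).
An antiderivative is F(s) = (2*s - 1)*exp(2*s)/4.
Then F(1) - F(0) = (exp(2)/4) - (-1/4) = 1/4 + exp(2)/4.

1/4 + exp(2)/4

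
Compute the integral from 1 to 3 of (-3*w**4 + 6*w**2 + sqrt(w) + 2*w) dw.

By the power rule, an antiderivative is F(w) = -3*w**5/5 + 2*w**(3/2)/3 + 2*w**3 + w**2.
Then F(3) - F(1) = (-414/5 + 2*sqrt(3)) - (46/15) = -1288/15 + 2*sqrt(3).

-1288/15 + 2*sqrt(3)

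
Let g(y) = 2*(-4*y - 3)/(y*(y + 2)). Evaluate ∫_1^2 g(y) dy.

Factor the denominator: y**2 + 2*y = (y + 2)y.
Partial fractions: 2*(-4*y - 3)/(y*(y + 2)) = -5/(y + 2) - 3/y.
An antiderivative is F(y) = -3*log(y) - 5*log(y + 2).
Then F(2) - F(1) = (-13*log(2)) - (-5*log(3)) = -13*log(2) + 5*log(3).

-13*log(2) + 5*log(3)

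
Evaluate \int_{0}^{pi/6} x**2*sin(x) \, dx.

Integrate by parts twice (u = x^2, dv = sin(x) dx).
An antiderivative is F(x) = -x**2*cos(x) + 2*x*sin(x) + 2*cos(x).
Then F(pi/6) - F(0) = (-sqrt(3)*pi**2/72 + pi/6 + sqrt(3)) - (2) = -2 - sqrt(3)*pi**2/72 + pi/6 + sqrt(3).

-2 - sqrt(3)*pi**2/72 + pi/6 + sqrt(3)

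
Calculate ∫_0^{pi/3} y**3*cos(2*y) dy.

Integrate by parts 3 times (u = y^3, dv = cos(2*y) dy).
An antiderivative is F(y) = y**3*sin(2*y)/2 + 3*y**2*cos(2*y)/4 - 3*y*sin(2*y)/4 - 3*cos(2*y)/8.
Then F(pi/3) - F(0) = (-sqrt(3)*pi/8 - pi**2/24 + 3/16 + sqrt(3)*pi**3/108) - (-3/8) = -sqrt(3)*pi/8 - pi**2/24 + sqrt(3)*pi**3/108 + 9/16.

-sqrt(3)*pi/8 - pi**2/24 + sqrt(3)*pi**3/108 + 9/16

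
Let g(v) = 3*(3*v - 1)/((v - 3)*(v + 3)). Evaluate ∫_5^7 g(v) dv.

-6*log(2) + 5*log(5)

Factor the denominator: v**2 - 9 = (v + 3)(v - 3).
Partial fractions: 3*(3*v - 1)/((v - 3)*(v + 3)) = 5/(v + 3) + 4/(v - 3).
An antiderivative is F(v) = 4*log(v - 3) + 5*log(v + 3).
Then F(7) - F(5) = (5*log(5) + 13*log(2)) - (19*log(2)) = -6*log(2) + 5*log(5).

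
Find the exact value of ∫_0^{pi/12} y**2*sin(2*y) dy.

-1/4 - sqrt(3)*pi**2/576 + pi/48 + sqrt(3)/8

Integrate by parts twice (u = y^2, dv = sin(2*y) dy).
An antiderivative is F(y) = -y**2*cos(2*y)/2 + y*sin(2*y)/2 + cos(2*y)/4.
Then F(pi/12) - F(0) = (-sqrt(3)*pi**2/576 + pi/48 + sqrt(3)/8) - (1/4) = -1/4 - sqrt(3)*pi**2/576 + pi/48 + sqrt(3)/8.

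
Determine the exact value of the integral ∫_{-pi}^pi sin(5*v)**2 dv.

Use the identity sin^2(5*v) = (1 - cos(10*v))/2.
An antiderivative is F(v) = v/2 - sin(10*v)/20.
Then F(pi) - F(-pi) = (pi/2) - (-pi/2) = pi.

pi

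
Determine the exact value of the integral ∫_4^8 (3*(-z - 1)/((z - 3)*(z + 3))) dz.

-2*log(5) - log(11) + log(7)

Factor the denominator: z**2 - 9 = (z + 3)(z - 3).
Partial fractions: 3*(-z - 1)/((z - 3)*(z + 3)) = -1/(z + 3) - 2/(z - 3).
An antiderivative is F(z) = -2*log(z - 3) - log(z + 3).
Then F(8) - F(4) = (-2*log(5) - log(11)) - (-log(7)) = -2*log(5) - log(11) + log(7).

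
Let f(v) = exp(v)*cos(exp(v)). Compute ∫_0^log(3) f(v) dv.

Let u = exp(v), so du = exp(v) dv. When v = 0, u = 1; when v = log(3), u = 3.
The integral becomes ∫ cos(u) du from 1 to 3, with antiderivative sin(u).
Back in v: F(v) = sin(exp(v)).
Then F(log(3)) - F(0) = (sin(3)) - (sin(1)) = -sin(1) + sin(3).

-sin(1) + sin(3)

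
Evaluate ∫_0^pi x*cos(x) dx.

-2

Integrate by parts once (u = x, dv = cos(x) dx).
An antiderivative is F(x) = x*sin(x) + cos(x).
Then F(pi) - F(0) = (-1) - (1) = -2.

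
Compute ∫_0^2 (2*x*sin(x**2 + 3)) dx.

cos(3) - cos(7)

Let u = x**2 + 3, so du = 2*x dx. When x = 0, u = 3; when x = 2, u = 7.
The integral becomes ∫ sin(u) du from 3 to 7, with antiderivative -cos(u).
Back in x: F(x) = -cos(x**2 + 3).
Then F(2) - F(0) = (-cos(7)) - (-cos(3)) = cos(3) - cos(7).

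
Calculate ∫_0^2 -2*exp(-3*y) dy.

-2/3 + 2*exp(-6)/3

An antiderivative is F(y) = 2*exp(-3*y)/3.
Then F(2) - F(0) = (2*exp(-6)/3) - (2/3) = -2/3 + 2*exp(-6)/3.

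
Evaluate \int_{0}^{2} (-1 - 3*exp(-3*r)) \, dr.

An antiderivative is F(r) = -r + exp(-3*r).
Then F(2) - F(0) = (-2 + exp(-6)) - (1) = -3 + exp(-6).

-3 + exp(-6)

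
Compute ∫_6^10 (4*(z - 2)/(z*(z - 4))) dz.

Factor the denominator: z**2 - 4*z = z(z - 4).
Partial fractions: 4*(z - 2)/(z*(z - 4)) = 2/z + 2/(z - 4).
An antiderivative is F(z) = 2*log(z) + 2*log(z - 4).
Then F(10) - F(6) = (2*log(3) + 4*log(2) + 2*log(5)) - (2*log(3) + 4*log(2)) = log(25).

log(25)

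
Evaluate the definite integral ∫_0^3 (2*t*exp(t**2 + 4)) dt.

Let u = t**2 + 4, so du = 2*t dt. When t = 0, u = 4; when t = 3, u = 13.
The integral becomes ∫ exp(u) du from 4 to 13, with antiderivative exp(u).
Back in t: F(t) = exp(t**2 + 4).
Then F(3) - F(0) = (exp(13)) - (exp(4)) = -exp(4) + exp(13).

-exp(4) + exp(13)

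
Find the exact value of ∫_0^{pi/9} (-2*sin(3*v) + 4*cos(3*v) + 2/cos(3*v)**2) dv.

-1/3 + 4*sqrt(3)/3

An antiderivative is F(v) = 4*sin(3*v)/3 + 2*cos(3*v)/3 + 2*tan(3*v)/3.
Then F(pi/9) - F(0) = (1/3 + 4*sqrt(3)/3) - (2/3) = -1/3 + 4*sqrt(3)/3.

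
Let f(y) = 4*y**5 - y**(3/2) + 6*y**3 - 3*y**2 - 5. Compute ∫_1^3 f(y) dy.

By the power rule, an antiderivative is F(y) = 2*y**6/3 - 2*y**(5/2)/5 + 3*y**4/2 - y**3 - 5*y.
Then F(3) - F(1) = (1131/2 - 18*sqrt(3)/5) - (-127/30) = 8546/15 - 18*sqrt(3)/5.

8546/15 - 18*sqrt(3)/5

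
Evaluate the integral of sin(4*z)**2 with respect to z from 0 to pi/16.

Use the identity sin^2(4*z) = (1 - cos(8*z))/2.
An antiderivative is F(z) = z/2 - sin(8*z)/16.
Then F(pi/16) - F(0) = (-1/16 + pi/32) - (0) = -1/16 + pi/32.

-1/16 + pi/32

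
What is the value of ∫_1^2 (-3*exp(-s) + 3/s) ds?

An antiderivative is F(s) = 3*log(s) + 3*exp(-s).
Then F(2) - F(1) = (3*exp(-2) + 3*log(2)) - (3*exp(-1)) = -3*exp(-1) + 3*exp(-2) + 3*log(2).

-3*exp(-1) + 3*exp(-2) + 3*log(2)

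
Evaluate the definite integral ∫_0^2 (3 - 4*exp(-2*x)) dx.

An antiderivative is F(x) = 3*x + 2*exp(-2*x).
Then F(2) - F(0) = (2*exp(-4) + 6) - (2) = 2*exp(-4) + 4.

2*exp(-4) + 4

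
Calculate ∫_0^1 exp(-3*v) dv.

-(1 - exp(3))*exp(-3)/3

An antiderivative is F(v) = -exp(-3*v)/3.
Then F(1) - F(0) = (-exp(-3)/3) - (-1/3) = -(1 - exp(3))*exp(-3)/3.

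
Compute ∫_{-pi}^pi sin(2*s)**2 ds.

Use the identity sin^2(2*s) = (1 - cos(4*s))/2.
An antiderivative is F(s) = s/2 - sin(4*s)/8.
Then F(pi) - F(-pi) = (pi/2) - (-pi/2) = pi.

pi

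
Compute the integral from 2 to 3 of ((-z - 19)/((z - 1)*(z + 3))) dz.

Factor the denominator: z**2 + 2*z - 3 = (z + 3)(z - 1).
Partial fractions: (-z - 19)/((z - 1)*(z + 3)) = 4/(z + 3) - 5/(z - 1).
An antiderivative is F(z) = -5*log(z - 1) + 4*log(z + 3).
Then F(3) - F(2) = (log(81/2)) - (4*log(5)) = -4*log(5) - log(2) + 4*log(3).

-4*log(5) - log(2) + 4*log(3)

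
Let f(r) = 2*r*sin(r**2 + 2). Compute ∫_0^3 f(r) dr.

cos(2) - cos(11)

Let u = r**2 + 2, so du = 2*r dr. When r = 0, u = 2; when r = 3, u = 11.
The integral becomes ∫ sin(u) du from 2 to 11, with antiderivative -cos(u).
Back in r: F(r) = -cos(r**2 + 2).
Then F(3) - F(0) = (-cos(11)) - (-cos(2)) = cos(2) - cos(11).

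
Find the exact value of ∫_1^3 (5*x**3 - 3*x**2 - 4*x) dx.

58

By the power rule, an antiderivative is F(x) = 5*x**4/4 - x**3 - 2*x**2.
Then F(3) - F(1) = (225/4) - (-7/4) = 58.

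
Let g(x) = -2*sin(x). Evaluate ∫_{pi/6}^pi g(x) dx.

-2 - sqrt(3)

An antiderivative is F(x) = 2*cos(x).
Then F(pi) - F(pi/6) = (-2) - (sqrt(3)) = -2 - sqrt(3).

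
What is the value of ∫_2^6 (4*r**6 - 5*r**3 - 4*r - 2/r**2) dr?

By the power rule, an antiderivative is F(r) = 4*r**7/7 - 5*r**4/4 - 2*r**2 + 2/r.
Then F(6) - F(2) = (3323707/21) - (323/7) = 3322738/21.

3322738/21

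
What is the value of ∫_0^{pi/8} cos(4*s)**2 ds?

Use the identity cos^2(4*s) = (1 + cos(8*s))/2.
An antiderivative is F(s) = s/2 + sin(8*s)/16.
Then F(pi/8) - F(0) = (pi/16) - (0) = pi/16.

pi/16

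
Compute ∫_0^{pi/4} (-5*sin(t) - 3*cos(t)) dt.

-5 + sqrt(2)

An antiderivative is F(t) = -3*sin(t) + 5*cos(t).
Then F(pi/4) - F(0) = (sqrt(2)) - (5) = -5 + sqrt(2).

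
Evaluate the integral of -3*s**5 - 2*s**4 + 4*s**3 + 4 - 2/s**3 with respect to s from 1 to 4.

By the power rule, an antiderivative is F(s) = -s**6/2 - 2*s**5/5 + s**4 + 4*s + s**(-2).
Then F(4) - F(1) = (-174843/80) - (51/10) = -175251/80.

-175251/80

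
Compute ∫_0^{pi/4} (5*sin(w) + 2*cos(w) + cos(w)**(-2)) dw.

6 - 3*sqrt(2)/2

An antiderivative is F(w) = 2*sin(w) - 5*cos(w) + tan(w).
Then F(pi/4) - F(0) = (1 - 3*sqrt(2)/2) - (-5) = 6 - 3*sqrt(2)/2.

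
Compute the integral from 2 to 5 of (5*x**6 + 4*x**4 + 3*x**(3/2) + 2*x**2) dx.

By the power rule, an antiderivative is F(x) = 5*x**7/7 + 6*x**(5/2)/5 + 4*x**5/5 + 2*x**3/3.
Then F(5) - F(2) = (30*sqrt(5) + 1226125/21) - (24*sqrt(2)/5 + 12848/105) = -24*sqrt(2)/5 + 30*sqrt(5) + 2039259/35.

-24*sqrt(2)/5 + 30*sqrt(5) + 2039259/35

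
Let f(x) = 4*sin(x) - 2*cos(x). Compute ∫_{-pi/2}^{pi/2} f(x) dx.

An antiderivative is F(x) = -2*sin(x) - 4*cos(x).
Then F(pi/2) - F(-pi/2) = (-2) - (2) = -4.

-4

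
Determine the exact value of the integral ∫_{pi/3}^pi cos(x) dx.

An antiderivative is F(x) = sin(x).
Then F(pi) - F(pi/3) = (0) - (sqrt(3)/2) = -sqrt(3)/2.

-sqrt(3)/2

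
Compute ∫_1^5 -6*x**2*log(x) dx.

248/3 - 250*log(5)

Integrate by parts once (u = ln x, dv = -6*x**2 dx).
An antiderivative is F(x) = -2*x**3*(3*log(x) - 1)/3.
Then F(5) - F(1) = (250/3 - 250*log(5)) - (2/3) = 248/3 - 250*log(5).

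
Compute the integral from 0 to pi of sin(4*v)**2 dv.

pi/2

Use the identity sin^2(4*v) = (1 - cos(8*v))/2.
An antiderivative is F(v) = v/2 - sin(8*v)/16.
Then F(pi) - F(0) = (pi/2) - (0) = pi/2.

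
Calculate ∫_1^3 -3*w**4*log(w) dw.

Integrate by parts once (u = ln w, dv = -3*w**4 dw).
An antiderivative is F(w) = -3*w**5*(5*log(w) - 1)/25.
Then F(3) - F(1) = (729/25 - 729*log(3)/5) - (3/25) = 726/25 - 729*log(3)/5.

726/25 - 729*log(3)/5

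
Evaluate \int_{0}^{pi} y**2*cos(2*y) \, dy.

Integrate by parts twice (u = y^2, dv = cos(2*y) dy).
An antiderivative is F(y) = y**2*sin(2*y)/2 + y*cos(2*y)/2 - sin(2*y)/4.
Then F(pi) - F(0) = (pi/2) - (0) = pi/2.

pi/2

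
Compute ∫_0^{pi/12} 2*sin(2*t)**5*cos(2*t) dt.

Let u = sin(2*t), so du = 2*cos(2*t) dt. When t = 0, u = 0; when t = pi/12, u = 1/2.
The integral becomes ∫ u**5 du from 0 to 1/2, with antiderivative u**6/6.
Back in t: F(t) = sin(2*t)**6/6.
Then F(pi/12) - F(0) = (1/384) - (0) = 1/384.

1/384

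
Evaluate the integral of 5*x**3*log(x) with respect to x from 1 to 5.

-195 + 3125*log(5)/4

Integrate by parts once (u = ln x, dv = 5*x**3 dx).
An antiderivative is F(x) = 5*x**4*(4*log(x) - 1)/16.
Then F(5) - F(1) = (-3125/16 + 3125*log(5)/4) - (-5/16) = -195 + 3125*log(5)/4.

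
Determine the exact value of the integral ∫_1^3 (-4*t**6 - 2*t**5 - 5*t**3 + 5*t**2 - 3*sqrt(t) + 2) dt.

-32392/21 - 6*sqrt(3)

By the power rule, an antiderivative is F(t) = -4*t**7/7 - t**6/3 - 5*t**4/4 - 2*t**(3/2) + 5*t**3/3 + 2*t.
Then F(3) - F(1) = (-43203/28 - 6*sqrt(3)) - (-41/84) = -32392/21 - 6*sqrt(3).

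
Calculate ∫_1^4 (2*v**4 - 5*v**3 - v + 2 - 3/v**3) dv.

By the power rule, an antiderivative is F(v) = 2*v**5/5 - 5*v**4/4 - v**2/2 + 2*v + 3/(2*v**2).
Then F(4) - F(1) = (14351/160) - (43/20) = 14007/160.

14007/160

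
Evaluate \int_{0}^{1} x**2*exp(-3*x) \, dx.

2/27 - 17*exp(-3)/27

Integrate by parts twice (u = x^2, dv = exp(-3*x) dx).
An antiderivative is F(x) = (-9*x**2 - 6*x - 2)*exp(-3*x)/27.
Then F(1) - F(0) = (-17*exp(-3)/27) - (-2/27) = 2/27 - 17*exp(-3)/27.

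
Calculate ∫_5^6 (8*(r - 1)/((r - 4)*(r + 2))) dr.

-4*log(7) + 16*log(2)

Factor the denominator: r**2 - 2*r - 8 = (r + 2)(r - 4).
Partial fractions: 8*(r - 1)/((r - 4)*(r + 2)) = 4/(r + 2) + 4/(r - 4).
An antiderivative is F(r) = 4*log(r - 4) + 4*log(r + 2).
Then F(6) - F(5) = (16*log(2)) - (4*log(7)) = -4*log(7) + 16*log(2).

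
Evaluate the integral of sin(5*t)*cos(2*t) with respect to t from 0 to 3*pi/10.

sqrt(2*sqrt(5) + 10)/42 + 5/21

Use the identity sin(5*t)cos(2*t) = [sin(7*t) + sin(3*t)]/2.
An antiderivative is F(t) = -cos(3*t)/6 - cos(7*t)/14.
Then F(3*pi/10) - F(0) = (sqrt(2*sqrt(5) + 10)/42) - (-5/21) = sqrt(2*sqrt(5) + 10)/42 + 5/21.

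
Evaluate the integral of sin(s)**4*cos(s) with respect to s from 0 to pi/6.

1/160

Let u = sin(s), so du = cos(s) ds. When s = 0, u = 0; when s = pi/6, u = 1/2.
The integral becomes ∫ u**4 du from 0 to 1/2, with antiderivative u**5/5.
Back in s: F(s) = sin(s)**5/5.
Then F(pi/6) - F(0) = (1/160) - (0) = 1/160.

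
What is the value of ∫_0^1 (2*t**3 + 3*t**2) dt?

By the power rule, an antiderivative is F(t) = t**4/2 + t**3.
Then F(1) - F(0) = (3/2) - (0) = 3/2.

3/2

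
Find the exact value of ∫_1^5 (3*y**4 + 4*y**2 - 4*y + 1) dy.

By the power rule, an antiderivative is F(y) = 3*y**5/5 + 4*y**3/3 - 2*y**2 + y.
Then F(5) - F(1) = (5990/3) - (14/15) = 29936/15.

29936/15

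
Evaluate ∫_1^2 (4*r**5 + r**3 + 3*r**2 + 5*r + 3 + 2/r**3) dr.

By the power rule, an antiderivative is F(r) = 2*r**6/3 + r**4/4 + r**3 + 5*r**2/2 + 3*r - 1/r**2.
Then F(2) - F(1) = (845/12) - (77/12) = 64.

64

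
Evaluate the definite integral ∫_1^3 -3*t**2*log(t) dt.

26/3 - 27*log(3)

Integrate by parts once (u = ln t, dv = -3*t**2 dt).
An antiderivative is F(t) = -t**3*(3*log(t) - 1)/3.
Then F(3) - F(1) = (9 - 27*log(3)) - (1/3) = 26/3 - 27*log(3).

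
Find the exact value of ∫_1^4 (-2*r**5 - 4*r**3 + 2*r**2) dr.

By the power rule, an antiderivative is F(r) = -r**6/3 - r**4 + 2*r**3/3.
Then F(4) - F(1) = (-4736/3) - (-2/3) = -1578.

-1578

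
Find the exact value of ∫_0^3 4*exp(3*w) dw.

-4/3 + 4*exp(9)/3

An antiderivative is F(w) = 4*exp(3*w)/3.
Then F(3) - F(0) = (4*exp(9)/3) - (4/3) = -4/3 + 4*exp(9)/3.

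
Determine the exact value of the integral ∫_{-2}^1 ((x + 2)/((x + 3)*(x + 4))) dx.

log(25/16)

Factor the denominator: x**2 + 7*x + 12 = (x + 4)(x + 3).
Partial fractions: (x + 2)/((x + 3)*(x + 4)) = 2/(x + 4) - 1/(x + 3).
An antiderivative is F(x) = -log(x + 3) + 2*log(x + 4).
Then F(1) - F(-2) = (log(25/4)) - (log(4)) = log(25/16).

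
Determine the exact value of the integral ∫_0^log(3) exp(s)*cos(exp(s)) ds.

-sin(1) + sin(3)

Let u = exp(s), so du = exp(s) ds. When s = 0, u = 1; when s = log(3), u = 3.
The integral becomes ∫ cos(u) du from 1 to 3, with antiderivative sin(u).
Back in s: F(s) = sin(exp(s)).
Then F(log(3)) - F(0) = (sin(3)) - (sin(1)) = -sin(1) + sin(3).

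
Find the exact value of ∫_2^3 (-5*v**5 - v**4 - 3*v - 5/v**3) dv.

By the power rule, an antiderivative is F(v) = -5*v**6/6 - v**5/5 - 3*v**2/2 + 5/(2*v**2).
Then F(3) - F(2) = (-60239/90) - (-7813/120) = -217517/360.

-217517/360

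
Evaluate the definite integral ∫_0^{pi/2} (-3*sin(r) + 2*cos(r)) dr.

An antiderivative is F(r) = 2*sin(r) + 3*cos(r).
Then F(pi/2) - F(0) = (2) - (3) = -1.

-1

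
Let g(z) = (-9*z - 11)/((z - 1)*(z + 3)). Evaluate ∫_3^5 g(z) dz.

-13*log(2) + 4*log(3)

Factor the denominator: z**2 + 2*z - 3 = (z + 3)(z - 1).
Partial fractions: (-9*z - 11)/((z - 1)*(z + 3)) = -4/(z + 3) - 5/(z - 1).
An antiderivative is F(z) = -5*log(z - 1) - 4*log(z + 3).
Then F(5) - F(3) = (-22*log(2)) - (-9*log(2) - 4*log(3)) = -13*log(2) + 4*log(3).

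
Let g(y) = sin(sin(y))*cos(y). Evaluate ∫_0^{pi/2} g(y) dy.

1 - cos(1)

Let u = sin(y), so du = cos(y) dy. When y = 0, u = 0; when y = pi/2, u = 1.
The integral becomes ∫ sin(u) du from 0 to 1, with antiderivative -cos(u).
Back in y: F(y) = -cos(sin(y)).
Then F(pi/2) - F(0) = (-cos(1)) - (-1) = 1 - cos(1).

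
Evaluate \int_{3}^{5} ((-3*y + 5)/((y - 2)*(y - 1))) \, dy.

Factor the denominator: y**2 - 3*y + 2 = (y - 1)(y - 2).
Partial fractions: (-3*y + 5)/((y - 2)*(y - 1)) = -2/(y - 1) - 1/(y - 2).
An antiderivative is F(y) = -log(y - 2) - 2*log(y - 1).
Then F(5) - F(3) = (-log(48)) - (-log(4)) = -log(12).

-log(12)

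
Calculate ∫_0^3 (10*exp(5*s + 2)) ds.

-2*(1 - exp(15))*exp(2)

Let u = 5*s + 2, so du = 5 ds. When s = 0, u = 2; when s = 3, u = 17.
The integral becomes 2·∫ exp(u) du from 2 to 17, with antiderivative 2*exp(u).
Back in s: F(s) = 2*exp(5*s + 2).
Then F(3) - F(0) = (2*exp(17)) - (2*exp(2)) = -2*(1 - exp(15))*exp(2).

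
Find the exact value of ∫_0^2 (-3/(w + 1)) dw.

-log(27)

An antiderivative is F(w) = -3*log(w + 1).
Then F(2) - F(0) = (-log(27)) - (0) = -log(27).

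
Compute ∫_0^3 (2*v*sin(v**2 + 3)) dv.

cos(3) - cos(12)

Let u = v**2 + 3, so du = 2*v dv. When v = 0, u = 3; when v = 3, u = 12.
The integral becomes ∫ sin(u) du from 3 to 12, with antiderivative -cos(u).
Back in v: F(v) = -cos(v**2 + 3).
Then F(3) - F(0) = (-cos(12)) - (-cos(3)) = cos(3) - cos(12).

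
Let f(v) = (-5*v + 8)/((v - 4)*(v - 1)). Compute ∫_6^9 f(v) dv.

-3*log(5) + log(2)

Factor the denominator: v**2 - 5*v + 4 = (v - 1)(v - 4).
Partial fractions: (-5*v + 8)/((v - 4)*(v - 1)) = -1/(v - 1) - 4/(v - 4).
An antiderivative is F(v) = -4*log(v - 4) - log(v - 1).
Then F(9) - F(6) = (-4*log(5) - 3*log(2)) - (-log(80)) = -3*log(5) + log(2).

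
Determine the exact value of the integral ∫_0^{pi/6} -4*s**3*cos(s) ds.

-24 - sqrt(3)*pi**2/6 - pi**3/108 + 2*pi + 12*sqrt(3)

Integrate by parts 3 times (u = s^3, dv = -4*cos(s) ds).
An antiderivative is F(s) = -4*s**3*sin(s) - 12*s**2*cos(s) + 24*s*sin(s) + 24*cos(s).
Then F(pi/6) - F(0) = (-sqrt(3)*pi**2/6 - pi**3/108 + 2*pi + 12*sqrt(3)) - (24) = -24 - sqrt(3)*pi**2/6 - pi**3/108 + 2*pi + 12*sqrt(3).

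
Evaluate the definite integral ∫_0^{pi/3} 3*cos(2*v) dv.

3*sqrt(3)/4

An antiderivative is F(v) = 3*sin(2*v)/2.
Then F(pi/3) - F(0) = (3*sqrt(3)/4) - (0) = 3*sqrt(3)/4.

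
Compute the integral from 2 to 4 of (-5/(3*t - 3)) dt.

An antiderivative is F(t) = -5*log(3*t - 3)/3.
Then F(4) - F(2) = (-10*log(3)/3) - (-5*log(3)/3) = -5*log(3)/3.

-5*log(3)/3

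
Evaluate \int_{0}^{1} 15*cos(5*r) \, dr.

Let u = 5*r, so du = 5 dr. When r = 0, u = 0; when r = 1, u = 5.
The integral becomes 3·∫ cos(u) du from 0 to 5, with antiderivative 3*sin(u).
Back in r: F(r) = 3*sin(5*r).
Then F(1) - F(0) = (3*sin(5)) - (0) = 3*sin(5).

3*sin(5)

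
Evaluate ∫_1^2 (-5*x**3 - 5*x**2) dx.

By the power rule, an antiderivative is F(x) = -5*x**4/4 - 5*x**3/3.
Then F(2) - F(1) = (-100/3) - (-35/12) = -365/12.

-365/12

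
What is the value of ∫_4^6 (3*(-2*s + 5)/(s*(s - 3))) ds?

-6*log(3) + 5*log(2)

Factor the denominator: s**2 - 3*s = s(s - 3).
Partial fractions: 3*(-2*s + 5)/(s*(s - 3)) = -5/s - 1/(s - 3).
An antiderivative is F(s) = -5*log(s) - log(s - 3).
Then F(6) - F(4) = (-6*log(3) - 5*log(2)) - (-10*log(2)) = -6*log(3) + 5*log(2).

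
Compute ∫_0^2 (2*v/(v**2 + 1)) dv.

Let u = v**2 + 1, so du = 2*v dv. When v = 0, u = 1; when v = 2, u = 5.
The integral becomes ∫ 1/u du from 1 to 5, with antiderivative log(u).
Back in v: F(v) = log(v**2 + 1).
Then F(2) - F(0) = (log(5)) - (0) = log(5).

log(5)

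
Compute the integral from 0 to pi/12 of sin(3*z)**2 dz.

Use the identity sin^2(3*z) = (1 - cos(6*z))/2.
An antiderivative is F(z) = z/2 - sin(6*z)/12.
Then F(pi/12) - F(0) = (-1/12 + pi/24) - (0) = -1/12 + pi/24.

-1/12 + pi/24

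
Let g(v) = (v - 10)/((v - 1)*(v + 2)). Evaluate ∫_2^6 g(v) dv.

Factor the denominator: v**2 + v - 2 = (v + 2)(v - 1).
Partial fractions: (v - 10)/((v - 1)*(v + 2)) = 4/(v + 2) - 3/(v - 1).
An antiderivative is F(v) = -3*log(v - 1) + 4*log(v + 2).
Then F(6) - F(2) = (-3*log(5) + 12*log(2)) - (8*log(2)) = -3*log(5) + 4*log(2).

-3*log(5) + 4*log(2)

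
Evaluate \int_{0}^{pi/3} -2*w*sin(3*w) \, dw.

Integrate by parts once (u = w, dv = -2*sin(3*w) dw).
An antiderivative is F(w) = 2*w*cos(3*w)/3 - 2*sin(3*w)/9.
Then F(pi/3) - F(0) = (-2*pi/9) - (0) = -2*pi/9.

-2*pi/9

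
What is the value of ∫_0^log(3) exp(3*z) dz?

26/3

Let u = exp(z), so du = exp(z) dz. When z = 0, u = 1; when z = log(3), u = 3.
The integral becomes ∫ u**2 du from 1 to 3, with antiderivative u**3/3.
Back in z: F(z) = exp(3*z)/3.
Then F(log(3)) - F(0) = (9) - (1/3) = 26/3.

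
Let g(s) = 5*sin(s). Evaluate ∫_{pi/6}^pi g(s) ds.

5*sqrt(3)/2 + 5

An antiderivative is F(s) = -5*cos(s).
Then F(pi) - F(pi/6) = (5) - (-5*sqrt(3)/2) = 5*sqrt(3)/2 + 5.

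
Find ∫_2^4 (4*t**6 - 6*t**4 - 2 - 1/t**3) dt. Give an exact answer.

By the power rule, an antiderivative is F(t) = 4*t**7/7 - 6*t**5/5 - 2*t + 1/(2*t**2).
Then F(4) - F(2) = (9100579/1120) - (8643/280) = 9066007/1120.

9066007/1120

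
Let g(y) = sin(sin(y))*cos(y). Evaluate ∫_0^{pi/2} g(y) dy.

Let u = sin(y), so du = cos(y) dy. When y = 0, u = 0; when y = pi/2, u = 1.
The integral becomes ∫ sin(u) du from 0 to 1, with antiderivative -cos(u).
Back in y: F(y) = -cos(sin(y)).
Then F(pi/2) - F(0) = (-cos(1)) - (-1) = 1 - cos(1).

1 - cos(1)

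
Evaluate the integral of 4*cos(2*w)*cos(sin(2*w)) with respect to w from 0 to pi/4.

Let u = sin(2*w), so du = 2*cos(2*w) dw. When w = 0, u = 0; when w = pi/4, u = 1.
The integral becomes 2·∫ cos(u) du from 0 to 1, with antiderivative 2*sin(u).
Back in w: F(w) = 2*sin(sin(2*w)).
Then F(pi/4) - F(0) = (2*sin(1)) - (0) = 2*sin(1).

2*sin(1)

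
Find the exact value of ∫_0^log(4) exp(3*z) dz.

An antiderivative is F(z) = exp(3*z)/3.
Then F(log(4)) - F(0) = (64/3) - (1/3) = 21.

21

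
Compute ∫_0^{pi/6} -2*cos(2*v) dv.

An antiderivative is F(v) = -sin(2*v).
Then F(pi/6) - F(0) = (-sqrt(3)/2) - (0) = -sqrt(3)/2.

-sqrt(3)/2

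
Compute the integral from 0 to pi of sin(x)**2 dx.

pi/2

Use the identity sin^2(x) = (1 - cos(2*x))/2.
An antiderivative is F(x) = x/2 - sin(2*x)/4.
Then F(pi) - F(0) = (pi/2) - (0) = pi/2.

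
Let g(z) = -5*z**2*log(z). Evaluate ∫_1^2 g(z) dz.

Integrate by parts once (u = ln z, dv = -5*z**2 dz).
An antiderivative is F(z) = -5*z**3*(3*log(z) - 1)/9.
Then F(2) - F(1) = (40/9 - 40*log(2)/3) - (5/9) = 35/9 - 40*log(2)/3.

35/9 - 40*log(2)/3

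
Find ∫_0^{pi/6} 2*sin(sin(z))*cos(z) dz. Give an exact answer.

Let u = sin(z), so du = cos(z) dz. When z = 0, u = 0; when z = pi/6, u = 1/2.
The integral becomes 2·∫ sin(u) du from 0 to 1/2, with antiderivative -2*cos(u).
Back in z: F(z) = -2*cos(sin(z)).
Then F(pi/6) - F(0) = (-2*cos(1/2)) - (-2) = 2 - 2*cos(1/2).

2 - 2*cos(1/2)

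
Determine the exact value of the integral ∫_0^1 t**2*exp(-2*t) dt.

Integrate by parts twice (u = t^2, dv = exp(-2*t) dt).
An antiderivative is F(t) = (-2*t**2 - 2*t - 1)*exp(-2*t)/4.
Then F(1) - F(0) = (-5*exp(-2)/4) - (-1/4) = (-5 + exp(2))*exp(-2)/4.

(-5 + exp(2))*exp(-2)/4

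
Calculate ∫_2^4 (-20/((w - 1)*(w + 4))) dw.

-8*log(3) + 8*log(2)

Factor the denominator: w**2 + 3*w - 4 = (w + 4)(w - 1).
Partial fractions: -20/((w - 1)*(w + 4)) = 4/(w + 4) - 4/(w - 1).
An antiderivative is F(w) = -4*log(w - 1) + 4*log(w + 4).
Then F(4) - F(2) = (-4*log(3) + 12*log(2)) - (4*log(2) + 4*log(3)) = -8*log(3) + 8*log(2).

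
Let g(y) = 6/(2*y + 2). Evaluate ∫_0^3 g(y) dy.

log(64)

Let u = 2*y + 2, so du = 2 dy. When y = 0, u = 2; when y = 3, u = 8.
The integral becomes 3·∫ 1/u du from 2 to 8, with antiderivative 3*log(u).
Back in y: F(y) = 3*log(2*y + 2).
Then F(3) - F(0) = (9*log(2)) - (log(8)) = log(64).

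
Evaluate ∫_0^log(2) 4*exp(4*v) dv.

Let u = exp(v), so du = exp(v) dv. When v = 0, u = 1; when v = log(2), u = 2.
The integral becomes 4·∫ u**3 du from 1 to 2, with antiderivative u**4.
Back in v: F(v) = exp(4*v).
Then F(log(2)) - F(0) = (16) - (1) = 15.

15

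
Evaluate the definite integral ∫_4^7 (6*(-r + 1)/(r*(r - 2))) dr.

Factor the denominator: r**2 - 2*r = r(r - 2).
Partial fractions: 6*(-r + 1)/(r*(r - 2)) = -3/r - 3/(r - 2).
An antiderivative is F(r) = -3*log(r) - 3*log(r - 2).
Then F(7) - F(4) = (-3*log(7) - 3*log(5)) - (-9*log(2)) = -3*log(7) - 3*log(5) + 9*log(2).

-3*log(7) - 3*log(5) + 9*log(2)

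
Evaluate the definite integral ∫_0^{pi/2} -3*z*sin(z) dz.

Integrate by parts once (u = z, dv = -3*sin(z) dz).
An antiderivative is F(z) = 3*z*cos(z) - 3*sin(z).
Then F(pi/2) - F(0) = (-3) - (0) = -3.

-3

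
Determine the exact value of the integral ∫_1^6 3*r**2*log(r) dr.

-215/3 + 216*log(2) + 216*log(3)

Integrate by parts once (u = ln r, dv = 3*r**2 dr).
An antiderivative is F(r) = r**3*(3*log(r) - 1)/3.
Then F(6) - F(1) = (-72 + 216*log(2) + 216*log(3)) - (-1/3) = -215/3 + 216*log(2) + 216*log(3).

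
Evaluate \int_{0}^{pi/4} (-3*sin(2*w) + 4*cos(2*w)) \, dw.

1/2

An antiderivative is F(w) = 2*sin(2*w) + 3*cos(2*w)/2.
Then F(pi/4) - F(0) = (2) - (3/2) = 1/2.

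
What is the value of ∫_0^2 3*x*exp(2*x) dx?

3/4 + 9*exp(4)/4

Integrate by parts once (u = x, dv = 3*exp(2*x) dx).
An antiderivative is F(x) = (6*x - 3)*exp(2*x)/4.
Then F(2) - F(0) = (9*exp(4)/4) - (-3/4) = 3/4 + 9*exp(4)/4.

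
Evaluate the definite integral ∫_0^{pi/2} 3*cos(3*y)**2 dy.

Use the identity cos^2(3*y) = (1 + cos(6*y))/2.
An antiderivative is F(y) = 3*y/2 + sin(6*y)/4.
Then F(pi/2) - F(0) = (3*pi/4) - (0) = 3*pi/4.

3*pi/4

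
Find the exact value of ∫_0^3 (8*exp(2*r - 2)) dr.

Let u = 2*r - 2, so du = 2 dr. When r = 0, u = -2; when r = 3, u = 4.
The integral becomes 4·∫ exp(u) du from -2 to 4, with antiderivative 4*exp(u).
Back in r: F(r) = 4*exp(2*r - 2).
Then F(3) - F(0) = (4*exp(4)) - (4*exp(-2)) = -(4 - 4*exp(6))*exp(-2).

-(4 - 4*exp(6))*exp(-2)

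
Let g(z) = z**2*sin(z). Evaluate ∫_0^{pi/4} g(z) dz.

-2 - sqrt(2)*pi**2/32 + sqrt(2)*pi/4 + sqrt(2)

Integrate by parts twice (u = z^2, dv = sin(z) dz).
An antiderivative is F(z) = -z**2*cos(z) + 2*z*sin(z) + 2*cos(z).
Then F(pi/4) - F(0) = (sqrt(2)*(-pi**2 + 8*pi + 32)/32) - (2) = -2 - sqrt(2)*pi**2/32 + sqrt(2)*pi/4 + sqrt(2).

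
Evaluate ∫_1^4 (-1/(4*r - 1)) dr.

An antiderivative is F(r) = -log(4*r - 1)/4.
Then F(4) - F(1) = (-log(15)/4) - (-log(3)/4) = -log(15)/4 + log(3)/4.

-log(15)/4 + log(3)/4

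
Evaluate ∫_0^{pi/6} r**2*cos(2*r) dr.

Integrate by parts twice (u = r^2, dv = cos(2*r) dr).
An antiderivative is F(r) = r**2*sin(2*r)/2 + r*cos(2*r)/2 - sin(2*r)/4.
Then F(pi/6) - F(0) = (-sqrt(3)/8 + sqrt(3)*pi**2/144 + pi/24) - (0) = -sqrt(3)/8 + sqrt(3)*pi**2/144 + pi/24.

-sqrt(3)/8 + sqrt(3)*pi**2/144 + pi/24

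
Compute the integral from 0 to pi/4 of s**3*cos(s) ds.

-3*sqrt(2) - 3*sqrt(2)*pi/4 + sqrt(2)*pi**3/128 + 3*sqrt(2)*pi**2/32 + 6

Integrate by parts 3 times (u = s^3, dv = cos(s) ds).
An antiderivative is F(s) = s**3*sin(s) + 3*s**2*cos(s) - 6*s*sin(s) - 6*cos(s).
Then F(pi/4) - F(0) = (sqrt(2)*(-384 - 96*pi + pi**3 + 12*pi**2)/128) - (-6) = -3*sqrt(2) - 3*sqrt(2)*pi/4 + sqrt(2)*pi**3/128 + 3*sqrt(2)*pi**2/32 + 6.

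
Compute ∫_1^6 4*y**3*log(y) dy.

Integrate by parts once (u = ln y, dv = 4*y**3 dy).
An antiderivative is F(y) = y**4*(4*log(y) - 1)/4.
Then F(6) - F(1) = (-324 + 1296*log(2) + 1296*log(3)) - (-1/4) = -1295/4 + 1296*log(2) + 1296*log(3).

-1295/4 + 1296*log(2) + 1296*log(3)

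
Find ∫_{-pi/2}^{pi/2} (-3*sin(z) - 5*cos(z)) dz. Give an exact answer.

-10

An antiderivative is F(z) = -5*sin(z) + 3*cos(z).
Then F(pi/2) - F(-pi/2) = (-5) - (5) = -10.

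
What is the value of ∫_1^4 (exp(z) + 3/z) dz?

An antiderivative is F(z) = exp(z) + 3*log(z).
Then F(4) - F(1) = (log(64) + exp(4)) - (exp(1)) = -exp(1) + log(64) + exp(4).

-exp(1) + log(64) + exp(4)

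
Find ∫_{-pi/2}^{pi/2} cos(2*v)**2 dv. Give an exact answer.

Use the identity cos^2(2*v) = (1 + cos(4*v))/2.
An antiderivative is F(v) = v/2 + sin(4*v)/8.
Then F(pi/2) - F(-pi/2) = (pi/4) - (-pi/4) = pi/2.

pi/2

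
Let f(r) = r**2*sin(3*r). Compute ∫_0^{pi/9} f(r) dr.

-1/27 - pi**2/486 + sqrt(3)*pi/81

Integrate by parts twice (u = r^2, dv = sin(3*r) dr).
An antiderivative is F(r) = -r**2*cos(3*r)/3 + 2*r*sin(3*r)/9 + 2*cos(3*r)/27.
Then F(pi/9) - F(0) = (-pi**2/486 + 1/27 + sqrt(3)*pi/81) - (2/27) = -1/27 - pi**2/486 + sqrt(3)*pi/81.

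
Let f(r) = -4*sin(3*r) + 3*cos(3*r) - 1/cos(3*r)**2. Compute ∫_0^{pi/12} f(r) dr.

An antiderivative is F(r) = sin(3*r) + 4*cos(3*r)/3 - tan(3*r)/3.
Then F(pi/12) - F(0) = (-1/3 + 7*sqrt(2)/6) - (4/3) = -5/3 + 7*sqrt(2)/6.

-5/3 + 7*sqrt(2)/6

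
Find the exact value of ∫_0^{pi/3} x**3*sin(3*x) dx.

Integrate by parts 3 times (u = x^3, dv = sin(3*x) dx).
An antiderivative is F(x) = -x**3*cos(3*x)/3 + x**2*sin(3*x)/3 + 2*x*cos(3*x)/9 - 2*sin(3*x)/27.
Then F(pi/3) - F(0) = (pi*(-6 + pi**2)/81) - (0) = pi*(-6 + pi**2)/81.

pi*(-6 + pi**2)/81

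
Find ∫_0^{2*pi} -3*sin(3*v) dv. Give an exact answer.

An antiderivative is F(v) = cos(3*v).
Then F(2*pi) - F(0) = (1) - (1) = 0.

0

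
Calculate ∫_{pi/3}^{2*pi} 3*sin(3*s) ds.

An antiderivative is F(s) = -cos(3*s).
Then F(2*pi) - F(pi/3) = (-1) - (1) = -2.

-2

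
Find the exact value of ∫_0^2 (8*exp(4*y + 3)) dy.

-2*(1 - exp(8))*exp(3)

Let u = 4*y + 3, so du = 4 dy. When y = 0, u = 3; when y = 2, u = 11.
The integral becomes 2·∫ exp(u) du from 3 to 11, with antiderivative 2*exp(u).
Back in y: F(y) = 2*exp(4*y + 3).
Then F(2) - F(0) = (2*exp(11)) - (2*exp(3)) = -2*(1 - exp(8))*exp(3).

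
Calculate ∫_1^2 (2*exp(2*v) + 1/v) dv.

-exp(2) + log(2) + exp(4)

An antiderivative is F(v) = exp(2*v) + log(v).
Then F(2) - F(1) = (log(2) + exp(4)) - (exp(2)) = -exp(2) + log(2) + exp(4).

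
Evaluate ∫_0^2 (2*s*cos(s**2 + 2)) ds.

Let u = s**2 + 2, so du = 2*s ds. When s = 0, u = 2; when s = 2, u = 6.
The integral becomes ∫ cos(u) du from 2 to 6, with antiderivative sin(u).
Back in s: F(s) = sin(s**2 + 2).
Then F(2) - F(0) = (sin(6)) - (sin(2)) = -sin(2) + sin(6).

-sin(2) + sin(6)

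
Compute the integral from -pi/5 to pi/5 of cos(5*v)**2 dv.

Use the identity cos^2(5*v) = (1 + cos(10*v))/2.
An antiderivative is F(v) = v/2 + sin(10*v)/20.
Then F(pi/5) - F(-pi/5) = (pi/10) - (-pi/10) = pi/5.

pi/5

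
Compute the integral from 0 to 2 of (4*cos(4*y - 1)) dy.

Let u = 4*y - 1, so du = 4 dy. When y = 0, u = -1; when y = 2, u = 7.
The integral becomes ∫ cos(u) du from -1 to 7, with antiderivative sin(u).
Back in y: F(y) = sin(4*y - 1).
Then F(2) - F(0) = (sin(7)) - (-sin(1)) = sin(7) + sin(1).

sin(7) + sin(1)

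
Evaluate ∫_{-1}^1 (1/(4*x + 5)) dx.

An antiderivative is F(x) = log(4*x + 5)/4.
Then F(1) - F(-1) = (log(3)/2) - (0) = log(3)/2.

log(3)/2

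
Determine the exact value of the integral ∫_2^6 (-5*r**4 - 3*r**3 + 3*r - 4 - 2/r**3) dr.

By the power rule, an antiderivative is F(r) = -r**5 - 3*r**4/4 + 3*r**2/2 - 4*r + r**(-2).
Then F(6) - F(2) = (-313847/36) - (-183/4) = -78050/9.

-78050/9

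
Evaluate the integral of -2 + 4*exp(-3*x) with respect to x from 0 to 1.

An antiderivative is F(x) = -2*x - 4*exp(-3*x)/3.
Then F(1) - F(0) = (-2 - 4*exp(-3)/3) - (-4/3) = -2/3 - 4*exp(-3)/3.

-2/3 - 4*exp(-3)/3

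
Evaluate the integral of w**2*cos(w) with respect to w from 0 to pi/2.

Integrate by parts twice (u = w^2, dv = cos(w) dw).
An antiderivative is F(w) = w**2*sin(w) + 2*w*cos(w) - 2*sin(w).
Then F(pi/2) - F(0) = (-2 + pi**2/4) - (0) = -2 + pi**2/4.

-2 + pi**2/4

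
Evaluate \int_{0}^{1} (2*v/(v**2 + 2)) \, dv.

Let u = v**2 + 2, so du = 2*v dv. When v = 0, u = 2; when v = 1, u = 3.
The integral becomes ∫ 1/u du from 2 to 3, with antiderivative log(u).
Back in v: F(v) = log(v**2 + 2).
Then F(1) - F(0) = (log(3)) - (log(2)) = log(3/2).

log(3/2)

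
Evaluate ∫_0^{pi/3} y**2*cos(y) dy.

-sqrt(3) + sqrt(3)*pi**2/18 + pi/3

Integrate by parts twice (u = y^2, dv = cos(y) dy).
An antiderivative is F(y) = y**2*sin(y) + 2*y*cos(y) - 2*sin(y).
Then F(pi/3) - F(0) = (-sqrt(3) + sqrt(3)*pi**2/18 + pi/3) - (0) = -sqrt(3) + sqrt(3)*pi**2/18 + pi/3.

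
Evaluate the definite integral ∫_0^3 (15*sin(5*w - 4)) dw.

Let u = 5*w - 4, so du = 5 dw. When w = 0, u = -4; when w = 3, u = 11.
The integral becomes 3·∫ sin(u) du from -4 to 11, with antiderivative -3*cos(u).
Back in w: F(w) = -3*cos(5*w - 4).
Then F(3) - F(0) = (-3*cos(11)) - (-3*cos(4)) = 3*cos(4) - 3*cos(11).

3*cos(4) - 3*cos(11)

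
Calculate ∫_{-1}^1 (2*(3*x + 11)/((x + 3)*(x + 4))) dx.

Factor the denominator: x**2 + 7*x + 12 = (x + 4)(x + 3).
Partial fractions: 2*(3*x + 11)/((x + 3)*(x + 4)) = 2/(x + 4) + 4/(x + 3).
An antiderivative is F(x) = 4*log(x + 3) + 2*log(x + 4).
Then F(1) - F(-1) = (2*log(5) + 8*log(2)) - (2*log(3) + 4*log(2)) = -2*log(3) + 4*log(2) + 2*log(5).

-2*log(3) + 4*log(2) + 2*log(5)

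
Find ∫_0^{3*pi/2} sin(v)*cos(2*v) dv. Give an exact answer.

-1/3

Use the identity sin(v)cos(2*v) = [sin(3*v) + sin(-v)]/2.
An antiderivative is F(v) = cos(v)/2 - cos(3*v)/6.
Then F(3*pi/2) - F(0) = (0) - (1/3) = -1/3.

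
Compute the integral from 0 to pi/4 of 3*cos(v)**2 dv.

3/4 + 3*pi/8

Use the identity cos^2(v) = (1 + cos(2*v))/2.
An antiderivative is F(v) = 3*v/2 + 3*sin(2*v)/4.
Then F(pi/4) - F(0) = (3/4 + 3*pi/8) - (0) = 3/4 + 3*pi/8.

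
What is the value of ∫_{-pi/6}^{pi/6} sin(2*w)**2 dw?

Use the identity sin^2(2*w) = (1 - cos(4*w))/2.
An antiderivative is F(w) = w/2 - sin(4*w)/8.
Then F(pi/6) - F(-pi/6) = (-sqrt(3)/16 + pi/12) - (-pi/12 + sqrt(3)/16) = -sqrt(3)/8 + pi/6.

-sqrt(3)/8 + pi/6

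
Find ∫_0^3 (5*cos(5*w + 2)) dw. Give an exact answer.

sin(17) - sin(2)

Let u = 5*w + 2, so du = 5 dw. When w = 0, u = 2; when w = 3, u = 17.
The integral becomes ∫ cos(u) du from 2 to 17, with antiderivative sin(u).
Back in w: F(w) = sin(5*w + 2).
Then F(3) - F(0) = (sin(17)) - (sin(2)) = sin(17) - sin(2).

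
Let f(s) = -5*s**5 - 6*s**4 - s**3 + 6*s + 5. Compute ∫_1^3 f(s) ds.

By the power rule, an antiderivative is F(s) = -5*s**6/6 - 6*s**5/5 - s**4/4 + 3*s**2 + 5*s.
Then F(3) - F(1) = (-17547/20) - (343/60) = -13246/15.

-13246/15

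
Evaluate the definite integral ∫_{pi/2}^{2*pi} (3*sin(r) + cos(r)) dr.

An antiderivative is F(r) = sin(r) - 3*cos(r).
Then F(2*pi) - F(pi/2) = (-3) - (1) = -4.

-4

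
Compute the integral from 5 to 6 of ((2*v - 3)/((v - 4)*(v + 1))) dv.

Factor the denominator: v**2 - 3*v - 4 = (v + 1)(v - 4).
Partial fractions: (2*v - 3)/((v - 4)*(v + 1)) = 1/(v + 1) + 1/(v - 4).
An antiderivative is F(v) = log(v - 4) + log(v + 1).
Then F(6) - F(5) = (log(14)) - (log(6)) = log(7/3).

log(7/3)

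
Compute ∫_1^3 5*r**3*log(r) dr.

Integrate by parts once (u = ln r, dv = 5*r**3 dr).
An antiderivative is F(r) = 5*r**4*(4*log(r) - 1)/16.
Then F(3) - F(1) = (-405/16 + 405*log(3)/4) - (-5/16) = -25 + 405*log(3)/4.

-25 + 405*log(3)/4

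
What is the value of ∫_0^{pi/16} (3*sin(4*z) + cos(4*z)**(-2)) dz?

1 - 3*sqrt(2)/8

An antiderivative is F(z) = -3*cos(4*z)/4 + tan(4*z)/4.
Then F(pi/16) - F(0) = (1/4 - 3*sqrt(2)/8) - (-3/4) = 1 - 3*sqrt(2)/8.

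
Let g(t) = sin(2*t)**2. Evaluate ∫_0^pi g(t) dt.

Use the identity sin^2(2*t) = (1 - cos(4*t))/2.
An antiderivative is F(t) = t/2 - sin(4*t)/8.
Then F(pi) - F(0) = (pi/2) - (0) = pi/2.

pi/2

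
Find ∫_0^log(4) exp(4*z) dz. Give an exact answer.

Let u = exp(z), so du = exp(z) dz. When z = 0, u = 1; when z = log(4), u = 4.
The integral becomes ∫ u**3 du from 1 to 4, with antiderivative u**4/4.
Back in z: F(z) = exp(4*z)/4.
Then F(log(4)) - F(0) = (64) - (1/4) = 255/4.

255/4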